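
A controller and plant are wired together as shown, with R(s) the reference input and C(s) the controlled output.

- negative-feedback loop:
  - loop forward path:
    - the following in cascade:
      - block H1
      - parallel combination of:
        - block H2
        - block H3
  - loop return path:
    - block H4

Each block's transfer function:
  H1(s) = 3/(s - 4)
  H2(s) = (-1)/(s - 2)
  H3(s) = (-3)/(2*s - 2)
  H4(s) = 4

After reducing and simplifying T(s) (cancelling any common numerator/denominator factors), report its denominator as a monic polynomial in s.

Step 1: add H2, H3 (parallel) -> (8 - 5*s)/(2*s^2 - 6*s + 4)
Step 2: reduce the series chain H1, (H2+H3) -> (24 - 15*s)/(2*s^3 - 14*s^2 + 28*s - 16)
Step 3: close the feedback loop around (H1*(H2+H3)), H4 -> (24 - 15*s)/(2*s^3 - 14*s^2 - 32*s + 80)
That last expression is T(s), already simplified. Scaling its denominator by 1/2 (the reciprocal of the leading coefficient) yields the monic denominator.

Answer: s^3 - 7*s^2 - 16*s + 40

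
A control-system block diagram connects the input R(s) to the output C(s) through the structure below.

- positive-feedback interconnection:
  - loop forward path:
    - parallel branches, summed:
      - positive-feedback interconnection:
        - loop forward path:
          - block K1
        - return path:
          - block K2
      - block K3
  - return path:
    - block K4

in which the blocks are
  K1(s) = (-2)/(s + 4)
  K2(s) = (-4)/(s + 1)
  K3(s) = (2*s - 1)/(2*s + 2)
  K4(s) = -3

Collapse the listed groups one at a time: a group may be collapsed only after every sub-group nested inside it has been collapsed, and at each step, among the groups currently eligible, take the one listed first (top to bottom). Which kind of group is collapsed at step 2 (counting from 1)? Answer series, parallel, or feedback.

Reducing step by step:

(1) collapse the loop (K1 forward, K2 return)
(2) reduce the parallel group [K1/(1-K1*K2)], K3
(3) reduce the feedback loop with forward ([K1/(1-K1*K2)]+K3) and return K4
The group at step 2 is a parallel group.

Answer: parallel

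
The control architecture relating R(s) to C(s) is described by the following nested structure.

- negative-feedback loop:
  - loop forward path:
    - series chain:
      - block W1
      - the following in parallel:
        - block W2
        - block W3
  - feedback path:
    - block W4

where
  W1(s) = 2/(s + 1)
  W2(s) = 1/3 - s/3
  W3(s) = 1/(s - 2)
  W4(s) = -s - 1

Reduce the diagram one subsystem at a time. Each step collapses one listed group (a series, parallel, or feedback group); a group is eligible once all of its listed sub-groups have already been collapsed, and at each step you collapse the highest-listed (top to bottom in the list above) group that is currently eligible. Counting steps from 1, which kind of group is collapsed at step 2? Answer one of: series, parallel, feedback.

(1) add W2, W3 (parallel)
(2) multiply W1, (W2+W3) (series)
(3) reduce the feedback loop with forward (W1*(W2+W3)) and return W4
The group at step 2 is a series group.

Hence the answer: series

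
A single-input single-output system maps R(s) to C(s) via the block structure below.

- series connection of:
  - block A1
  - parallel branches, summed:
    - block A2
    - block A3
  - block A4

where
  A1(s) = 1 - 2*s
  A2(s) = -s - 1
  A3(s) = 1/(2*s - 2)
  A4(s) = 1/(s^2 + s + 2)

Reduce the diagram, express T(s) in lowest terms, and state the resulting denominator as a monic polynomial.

Step 1 - parallel reduction of A2, A3 gives (3 - 2*s^2)/(2*s - 2)
Step 2 - series reduction of A1, (A2+A3), A4 gives (4*s^3 - 2*s^2 - 6*s + 3)/(2*s^3 + 2*s - 4)
Step 2 gives the fully reduced T(s), with no common factor left to cancel. The denominator's leading coefficient is 2, so divide each of its coefficients by 2 to get the monic form.

Hence the answer: s^3 + s - 2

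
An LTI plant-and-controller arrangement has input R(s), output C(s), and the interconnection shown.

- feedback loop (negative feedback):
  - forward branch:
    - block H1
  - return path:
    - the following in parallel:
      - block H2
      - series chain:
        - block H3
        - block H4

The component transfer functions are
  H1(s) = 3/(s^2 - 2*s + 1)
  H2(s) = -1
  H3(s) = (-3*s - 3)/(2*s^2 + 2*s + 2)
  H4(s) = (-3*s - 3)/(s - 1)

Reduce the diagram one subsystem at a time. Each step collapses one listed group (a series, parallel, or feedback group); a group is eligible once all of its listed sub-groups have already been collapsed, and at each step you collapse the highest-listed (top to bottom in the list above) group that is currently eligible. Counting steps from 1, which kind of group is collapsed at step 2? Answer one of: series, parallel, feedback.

(1) cascade H3, H4
(2) combine H2, (H3*H4) in parallel
(3) feedback reduction of H1, (H2+(H3*H4))
Step 2: parallel.

Therefore the answer is parallel.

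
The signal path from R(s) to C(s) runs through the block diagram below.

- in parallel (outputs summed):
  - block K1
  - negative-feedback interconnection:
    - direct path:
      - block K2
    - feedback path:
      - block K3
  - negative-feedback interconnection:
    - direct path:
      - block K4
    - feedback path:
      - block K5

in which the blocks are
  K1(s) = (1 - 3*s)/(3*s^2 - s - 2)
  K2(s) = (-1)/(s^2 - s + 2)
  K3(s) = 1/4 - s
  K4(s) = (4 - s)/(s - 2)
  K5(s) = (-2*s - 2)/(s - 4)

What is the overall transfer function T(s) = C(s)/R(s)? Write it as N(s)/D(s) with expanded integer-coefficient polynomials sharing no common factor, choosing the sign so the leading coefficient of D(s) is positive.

(1) apply the feedback formula to K2, K3 -> (-4)/(4*s^2 + 7)
(2) feedback reduction of K4, K5 -> (4 - s)/(3*s)
(3) combine K1, [K2/(1+K2*K3)], [K4/(1+K4*K5)] in parallel: this yields T(s), and no further normalization is needed

Therefore the answer is (-12*s^5 + 16*s^4 - 53*s^3 + 8*s^2 + 31*s - 56)/(36*s^5 - 12*s^4 + 39*s^3 - 21*s^2 - 42*s).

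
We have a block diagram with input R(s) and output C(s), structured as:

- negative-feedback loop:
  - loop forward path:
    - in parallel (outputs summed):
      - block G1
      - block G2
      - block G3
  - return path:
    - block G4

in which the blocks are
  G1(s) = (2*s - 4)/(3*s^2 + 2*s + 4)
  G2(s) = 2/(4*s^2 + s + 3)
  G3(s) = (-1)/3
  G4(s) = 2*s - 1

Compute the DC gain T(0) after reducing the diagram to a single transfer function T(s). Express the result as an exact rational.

Answer: -2/5

Working:
1. reduce the parallel group G1, G2, G3 -> (-12*s^4 + 13*s^3 - 51*s^2 + 8*s - 24)/(36*s^4 + 33*s^3 + 81*s^2 + 30*s + 36)
2. feedback reduction of (G1+G2+G3), G4 -> (12*s^4 - 13*s^3 + 51*s^2 - 8*s + 24)/(24*s^5 - 74*s^4 + 82*s^3 - 148*s^2 + 26*s - 60)
That last expression is T(s); at s = 0 only the constant terms survive, so T(0) = 24/(-60) = -2/5.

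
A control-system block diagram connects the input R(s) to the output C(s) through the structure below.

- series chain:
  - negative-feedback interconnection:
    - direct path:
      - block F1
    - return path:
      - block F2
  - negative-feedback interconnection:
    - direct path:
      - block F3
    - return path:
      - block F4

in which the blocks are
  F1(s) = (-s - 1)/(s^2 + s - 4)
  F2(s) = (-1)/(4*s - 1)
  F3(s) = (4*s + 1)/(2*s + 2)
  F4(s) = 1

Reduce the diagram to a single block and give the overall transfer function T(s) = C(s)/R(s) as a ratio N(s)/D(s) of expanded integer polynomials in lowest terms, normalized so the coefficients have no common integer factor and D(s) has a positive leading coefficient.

Step 1. close the feedback loop around F1, F2: (-4*s^2 - 3*s + 1)/(4*s^3 + 3*s^2 - 16*s + 5)
Step 2. collapse the loop (F3 forward, F4 return): (4*s + 1)/(6*s + 3)
Step 3. reduce the series chain [F1/(1+F1*F2)], [F3/(1+F3*F4)] - this is the overall T(s), already in the required normalized form

Hence the answer: (-16*s^3 - 16*s^2 + s + 1)/(24*s^4 + 30*s^3 - 87*s^2 - 18*s + 15)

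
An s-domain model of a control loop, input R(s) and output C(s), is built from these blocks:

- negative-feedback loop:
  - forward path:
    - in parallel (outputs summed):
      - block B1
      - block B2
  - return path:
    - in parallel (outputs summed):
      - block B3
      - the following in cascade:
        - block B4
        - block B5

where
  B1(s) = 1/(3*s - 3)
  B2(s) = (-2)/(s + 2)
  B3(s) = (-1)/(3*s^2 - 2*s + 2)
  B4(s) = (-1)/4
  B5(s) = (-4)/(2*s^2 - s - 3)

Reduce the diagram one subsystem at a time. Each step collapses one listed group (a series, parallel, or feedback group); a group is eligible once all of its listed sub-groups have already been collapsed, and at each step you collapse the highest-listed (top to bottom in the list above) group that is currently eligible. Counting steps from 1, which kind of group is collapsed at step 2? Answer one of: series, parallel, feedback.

Step 1: sum the parallel branches B1, B2
Step 2: multiply B4, B5 (series)
Step 3: add B3, (B4*B5) (parallel)
Step 4: collapse the loop ((B1+B2) forward, (B3+(B4*B5)) return)
The group at step 2 is a series group.

Answer: series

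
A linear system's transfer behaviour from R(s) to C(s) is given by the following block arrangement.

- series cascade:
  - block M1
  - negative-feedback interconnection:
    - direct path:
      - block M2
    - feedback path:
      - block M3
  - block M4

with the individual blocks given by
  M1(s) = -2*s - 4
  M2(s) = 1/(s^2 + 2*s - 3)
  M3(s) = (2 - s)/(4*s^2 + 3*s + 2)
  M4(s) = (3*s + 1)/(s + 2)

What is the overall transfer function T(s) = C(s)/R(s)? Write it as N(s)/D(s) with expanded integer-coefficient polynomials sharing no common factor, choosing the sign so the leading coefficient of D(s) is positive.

Reducing step by step:

Step 1. close the feedback loop around M2, M3 gives (4*s^2 + 3*s + 2)/(4*s^4 + 11*s^3 - 4*s^2 - 6*s - 4)
Step 2. cascade M1, [M2/(1+M2*M3)], M4: this yields T(s), and no further normalization is needed

Answer: (-24*s^3 - 26*s^2 - 18*s - 4)/(4*s^4 + 11*s^3 - 4*s^2 - 6*s - 4)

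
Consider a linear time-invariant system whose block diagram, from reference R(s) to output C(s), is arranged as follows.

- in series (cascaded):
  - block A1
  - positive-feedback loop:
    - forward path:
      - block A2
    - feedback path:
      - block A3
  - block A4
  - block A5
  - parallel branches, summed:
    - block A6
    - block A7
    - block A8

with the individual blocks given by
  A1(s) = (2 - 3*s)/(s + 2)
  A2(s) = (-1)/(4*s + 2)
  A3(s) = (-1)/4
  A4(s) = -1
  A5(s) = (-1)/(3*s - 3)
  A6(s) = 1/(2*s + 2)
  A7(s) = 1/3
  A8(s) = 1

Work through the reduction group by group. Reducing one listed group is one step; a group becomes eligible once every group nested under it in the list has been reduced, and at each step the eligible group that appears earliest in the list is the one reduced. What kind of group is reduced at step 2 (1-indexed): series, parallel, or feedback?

(1) close the feedback loop around A2, A3
(2) add A6, A7, A8 (parallel)
(3) cascade A1, [A2/(1-A2*A3)], A4, A5, (A6+A7+A8)
So the answer for step 2 is parallel.

Answer: parallel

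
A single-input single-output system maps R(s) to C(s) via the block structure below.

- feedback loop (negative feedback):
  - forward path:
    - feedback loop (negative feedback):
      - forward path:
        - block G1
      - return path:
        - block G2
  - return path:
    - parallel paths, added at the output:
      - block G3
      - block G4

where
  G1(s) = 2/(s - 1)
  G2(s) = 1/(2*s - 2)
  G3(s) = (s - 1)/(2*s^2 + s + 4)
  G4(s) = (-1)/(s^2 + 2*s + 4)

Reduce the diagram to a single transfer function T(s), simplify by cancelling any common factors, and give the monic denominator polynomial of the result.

Answer: s^6 + s^5/2 + 5*s^4 - 5*s^3 + 12*s^2 - 13*s + 24

Working:
Step 1 - apply the feedback formula to G1, G2, giving (2*s - 2)/(s^2 - 2*s + 2)
Step 2 - add G3, G4 (parallel), giving (s^3 - s^2 + s - 8)/(2*s^4 + 5*s^3 + 14*s^2 + 12*s + 16)
Step 3 - reduce the feedback loop with forward [G1/(1+G1*G2)] and return (G3+G4), giving (4*s^5 + 6*s^4 + 18*s^3 - 4*s^2 + 8*s - 32)/(2*s^6 + s^5 + 10*s^4 - 10*s^3 + 24*s^2 - 26*s + 48)
That last expression is T(s), already simplified. Scaling its denominator by 1/2 (the reciprocal of the leading coefficient) yields the monic denominator.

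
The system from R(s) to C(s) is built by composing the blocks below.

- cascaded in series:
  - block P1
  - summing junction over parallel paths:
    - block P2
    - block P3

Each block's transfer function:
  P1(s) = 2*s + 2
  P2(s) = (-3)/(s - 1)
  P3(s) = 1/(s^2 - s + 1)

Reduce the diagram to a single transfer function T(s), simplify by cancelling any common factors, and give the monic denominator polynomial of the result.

Reducing step by step:

Step 1 - combine P2, P3 in parallel gives (-3*s^2 + 4*s - 4)/(s^3 - 2*s^2 + 2*s - 1)
Step 2 - series reduction of P1, (P2+P3) gives (-6*s^3 + 2*s^2 - 8)/(s^3 - 2*s^2 + 2*s - 1)
T(s) is the step-2 result (common factors already cancelled). Leading coefficient of the denominator: 1, so no rescaling is needed.

Answer: s^3 - 2*s^2 + 2*s - 1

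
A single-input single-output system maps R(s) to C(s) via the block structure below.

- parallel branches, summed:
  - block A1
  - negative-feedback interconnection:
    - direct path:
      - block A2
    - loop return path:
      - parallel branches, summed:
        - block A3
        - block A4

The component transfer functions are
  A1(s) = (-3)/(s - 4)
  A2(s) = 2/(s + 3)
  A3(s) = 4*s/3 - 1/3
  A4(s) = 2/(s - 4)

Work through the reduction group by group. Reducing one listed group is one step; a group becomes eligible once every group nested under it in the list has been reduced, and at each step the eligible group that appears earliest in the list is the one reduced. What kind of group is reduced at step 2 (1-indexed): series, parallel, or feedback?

The answer is feedback.

Reasoning:
Step 1: sum the parallel branches A3, A4
Step 2: close the feedback loop around A2, (A3+A4)
Step 3: reduce the parallel group A1, [A2/(1+A2*(A3+A4))]
Step 2 collapses a feedback group.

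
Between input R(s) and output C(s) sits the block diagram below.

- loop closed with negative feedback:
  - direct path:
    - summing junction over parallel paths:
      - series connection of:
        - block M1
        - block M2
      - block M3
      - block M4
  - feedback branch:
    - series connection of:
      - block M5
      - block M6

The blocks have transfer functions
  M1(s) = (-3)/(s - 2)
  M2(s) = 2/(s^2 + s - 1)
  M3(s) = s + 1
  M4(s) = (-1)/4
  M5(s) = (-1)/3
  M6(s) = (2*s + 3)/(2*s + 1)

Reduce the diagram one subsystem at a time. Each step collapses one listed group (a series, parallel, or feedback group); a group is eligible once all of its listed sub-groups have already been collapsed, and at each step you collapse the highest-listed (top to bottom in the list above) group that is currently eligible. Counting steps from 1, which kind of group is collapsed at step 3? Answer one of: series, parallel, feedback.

Reducing step by step:

1. series reduction of M1, M2
2. combine (M1*M2), M3, M4 in parallel
3. series reduction of M5, M6
4. reduce the feedback loop with forward ((M1*M2)+M3+M4) and return (M5*M6)
At step 3 the group reduced is series.

Answer: series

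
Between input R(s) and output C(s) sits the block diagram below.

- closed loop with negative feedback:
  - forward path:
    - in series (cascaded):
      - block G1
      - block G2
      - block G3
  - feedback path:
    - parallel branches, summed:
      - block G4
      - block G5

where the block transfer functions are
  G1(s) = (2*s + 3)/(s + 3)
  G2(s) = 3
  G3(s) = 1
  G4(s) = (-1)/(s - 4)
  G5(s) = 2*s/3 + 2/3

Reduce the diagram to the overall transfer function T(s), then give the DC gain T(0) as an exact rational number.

(1) reduce the series chain G1, G2, G3 gives (6*s + 9)/(s + 3)
(2) reduce the parallel group G4, G5 gives (2*s^2 - 6*s - 11)/(3*s - 12)
(3) reduce the feedback loop with forward (G1*G2*G3) and return (G4+G5) gives (6*s^2 - 15*s - 36)/(4*s^3 - 5*s^2 - 41*s - 45)
That last expression is T(s); at s = 0 only the constant terms survive, so T(0) = -36/(-45) = 4/5.

Final answer: 4/5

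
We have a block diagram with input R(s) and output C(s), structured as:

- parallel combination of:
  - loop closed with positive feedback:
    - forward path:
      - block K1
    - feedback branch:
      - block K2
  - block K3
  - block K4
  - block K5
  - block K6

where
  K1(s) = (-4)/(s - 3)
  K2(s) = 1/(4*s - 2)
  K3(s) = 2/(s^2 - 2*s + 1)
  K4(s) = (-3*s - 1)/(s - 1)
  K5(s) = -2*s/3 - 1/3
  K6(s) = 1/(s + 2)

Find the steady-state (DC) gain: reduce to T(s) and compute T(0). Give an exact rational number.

Answer: 119/30

Working:
(1) close the feedback loop around K1, K2 -> (4 - 8*s)/(2*s^2 - 7*s + 5)
(2) parallel reduction of [K1/(1-K1*K2)], K3, K4, K5, K6 -> (-4*s^5 - 10*s^4 + 20*s^3 + 31*s^2 + 28*s - 119)/(6*s^4 - 15*s^3 - 18*s^2 + 57*s - 30)
Evaluating the step-2 result (the overall T(s)) at s = 0 gives T(0) = -119/(-30) = 119/30.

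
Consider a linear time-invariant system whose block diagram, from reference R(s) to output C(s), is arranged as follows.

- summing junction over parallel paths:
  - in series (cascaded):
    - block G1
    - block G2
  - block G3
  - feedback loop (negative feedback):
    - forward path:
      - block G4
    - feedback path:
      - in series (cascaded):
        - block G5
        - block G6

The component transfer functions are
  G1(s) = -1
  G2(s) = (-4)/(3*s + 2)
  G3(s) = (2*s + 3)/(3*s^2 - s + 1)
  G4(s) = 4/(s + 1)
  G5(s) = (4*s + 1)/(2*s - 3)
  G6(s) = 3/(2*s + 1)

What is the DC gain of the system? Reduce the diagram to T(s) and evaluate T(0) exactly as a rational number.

First reduce the diagram to T(s).

Step 1: cascade G1, G2 = 4/(3*s + 2)
Step 2: combine G5, G6 in series = (12*s + 3)/(4*s^2 - 4*s - 3)
Step 3: close the feedback loop around G4, (G5*G6) = (16*s^2 - 16*s - 12)/(4*s^3 + 41*s + 9)
Step 4: add (G1*G2), G3, [G4/(1+G4*(G5*G6))] (parallel) = (216*s^5 - 60*s^4 + 638*s^3 + 511*s^2 + 447*s + 66)/(36*s^6 + 12*s^5 + 373*s^4 + 212*s^3 + 68*s^2 + 91*s + 18)
DC gain: substitute s = 0 into T(s) from step 4: T(0) = 66/18 = 11/3.

Answer: 11/3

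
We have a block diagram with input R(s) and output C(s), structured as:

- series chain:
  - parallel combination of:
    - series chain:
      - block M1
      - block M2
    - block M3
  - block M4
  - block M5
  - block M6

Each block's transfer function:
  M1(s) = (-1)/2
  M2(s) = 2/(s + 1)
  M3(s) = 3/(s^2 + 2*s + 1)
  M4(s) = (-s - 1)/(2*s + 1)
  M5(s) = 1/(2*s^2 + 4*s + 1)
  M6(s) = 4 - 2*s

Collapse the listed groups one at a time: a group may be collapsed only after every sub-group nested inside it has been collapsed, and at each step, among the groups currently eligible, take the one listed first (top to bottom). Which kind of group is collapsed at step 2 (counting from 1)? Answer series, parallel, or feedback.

The answer is parallel.

Reasoning:
Step 1: combine M1, M2 in series
Step 2: combine (M1*M2), M3 in parallel
Step 3: multiply ((M1*M2)+M3), M4, M5, M6 (series)
At step 2 the group reduced is parallel.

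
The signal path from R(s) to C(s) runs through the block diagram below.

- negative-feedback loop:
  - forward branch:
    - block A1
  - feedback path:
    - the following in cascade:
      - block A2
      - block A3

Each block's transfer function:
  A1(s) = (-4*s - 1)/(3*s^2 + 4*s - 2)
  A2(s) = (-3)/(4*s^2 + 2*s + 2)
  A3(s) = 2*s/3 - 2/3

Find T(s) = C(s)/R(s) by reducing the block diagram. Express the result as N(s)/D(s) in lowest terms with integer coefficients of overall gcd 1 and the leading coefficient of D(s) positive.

Step 1 - combine A2, A3 in series, giving (1 - s)/(2*s^2 + s + 1)
Step 2 - apply the feedback formula to A1, (A2*A3), giving the overall T(s)

Final answer: (-8*s^3 - 6*s^2 - 5*s - 1)/(6*s^4 + 11*s^3 + 7*s^2 - s - 3)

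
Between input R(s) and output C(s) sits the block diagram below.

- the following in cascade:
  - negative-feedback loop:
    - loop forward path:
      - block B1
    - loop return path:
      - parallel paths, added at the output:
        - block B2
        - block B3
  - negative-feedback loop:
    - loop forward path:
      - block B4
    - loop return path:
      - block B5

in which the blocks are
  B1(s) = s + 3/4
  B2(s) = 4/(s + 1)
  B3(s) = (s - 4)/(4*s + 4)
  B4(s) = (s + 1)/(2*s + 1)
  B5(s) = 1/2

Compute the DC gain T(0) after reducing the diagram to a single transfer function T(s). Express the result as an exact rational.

1. sum the parallel branches B2, B3: (s + 12)/(4*s + 4)
2. feedback reduction of B1, (B2+B3): (16*s^2 + 28*s + 12)/(4*s^2 + 67*s + 52)
3. apply the feedback formula to B4, B5: (2*s + 2)/(5*s + 3)
4. combine [B1/(1+B1*(B2+B3))], [B4/(1+B4*B5)] in series: (32*s^3 + 88*s^2 + 80*s + 24)/(20*s^3 + 347*s^2 + 461*s + 156)
DC gain: substitute s = 0 into T(s) from step 4: T(0) = 24/156 = 2/13.

Final answer: 2/13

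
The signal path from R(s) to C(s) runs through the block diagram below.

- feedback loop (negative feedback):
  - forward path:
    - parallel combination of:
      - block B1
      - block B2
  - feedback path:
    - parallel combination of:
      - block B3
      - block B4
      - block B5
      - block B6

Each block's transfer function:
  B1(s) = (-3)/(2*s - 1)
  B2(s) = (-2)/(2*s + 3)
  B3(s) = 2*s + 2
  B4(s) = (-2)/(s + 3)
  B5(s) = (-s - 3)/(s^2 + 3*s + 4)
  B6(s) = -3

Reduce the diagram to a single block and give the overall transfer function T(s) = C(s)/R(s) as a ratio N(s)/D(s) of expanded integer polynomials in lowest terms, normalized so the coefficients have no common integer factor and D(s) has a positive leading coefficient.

1. reduce the parallel group B1, B2; result (-10*s - 7)/(4*s^2 + 4*s - 3)
2. sum the parallel branches B3, B4, B5, B6; result (2*s^4 + 11*s^3 + 17*s^2 - s - 29)/(s^3 + 6*s^2 + 13*s + 12)
3. close the feedback loop around (B1+B2), (B3+B4+B5+B6), giving the overall T(s)

Answer: (10*s^4 + 67*s^3 + 172*s^2 + 211*s + 84)/(16*s^5 + 96*s^4 + 174*s^3 + 27*s^2 - 306*s - 167)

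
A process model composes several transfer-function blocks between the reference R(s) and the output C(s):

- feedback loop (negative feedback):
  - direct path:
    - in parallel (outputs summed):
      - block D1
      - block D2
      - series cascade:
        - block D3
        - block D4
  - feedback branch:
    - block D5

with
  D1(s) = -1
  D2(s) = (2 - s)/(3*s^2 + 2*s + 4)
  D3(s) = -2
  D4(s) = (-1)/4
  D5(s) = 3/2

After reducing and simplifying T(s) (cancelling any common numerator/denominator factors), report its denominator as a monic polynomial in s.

The answer is s^2 - 4*s/3 + 16/3.

Reasoning:
(1) reduce the series chain D3, D4, giving 1/2
(2) parallel reduction of D1, D2, (D3*D4), giving (-3*s^2 - 4*s)/(6*s^2 + 4*s + 8)
(3) close the feedback loop around (D1+D2+(D3*D4)), D5, giving (-6*s^2 - 8*s)/(3*s^2 - 4*s + 16)
That last expression is T(s), already simplified. Scaling its denominator by 1/3 (the reciprocal of the leading coefficient) yields the monic denominator.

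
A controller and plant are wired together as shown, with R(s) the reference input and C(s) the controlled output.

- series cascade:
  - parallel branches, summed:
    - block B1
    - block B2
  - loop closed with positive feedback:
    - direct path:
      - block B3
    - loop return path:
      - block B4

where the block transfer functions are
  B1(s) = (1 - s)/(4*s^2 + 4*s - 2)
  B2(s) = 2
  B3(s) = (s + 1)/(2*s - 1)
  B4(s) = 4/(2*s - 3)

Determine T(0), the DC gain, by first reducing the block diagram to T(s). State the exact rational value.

Answer: 9/2

Working:
Step 1. parallel reduction of B1, B2; result (8*s^2 + 7*s - 3)/(4*s^2 + 4*s - 2)
Step 2. close the feedback loop around B3, B4; result (2*s^2 - s - 3)/(4*s^2 - 12*s - 1)
Step 3. reduce the series chain (B1+B2), [B3/(1-B3*B4)]; result (16*s^4 + 6*s^3 - 37*s^2 - 18*s + 9)/(16*s^4 - 32*s^3 - 60*s^2 + 20*s + 2)
DC gain: substitute s = 0 into T(s) from step 3: T(0) = 9/2.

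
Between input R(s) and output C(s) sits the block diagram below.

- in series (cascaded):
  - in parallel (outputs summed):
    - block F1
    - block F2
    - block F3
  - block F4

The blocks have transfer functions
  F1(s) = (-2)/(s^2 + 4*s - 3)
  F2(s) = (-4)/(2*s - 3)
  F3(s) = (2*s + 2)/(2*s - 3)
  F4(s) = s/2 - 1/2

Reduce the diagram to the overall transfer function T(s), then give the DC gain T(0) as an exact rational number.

The answer is -2/3.

Reasoning:
Step 1 - parallel reduction of F1, F2, F3 = (2*s^3 + 6*s^2 - 18*s + 12)/(2*s^3 + 5*s^2 - 18*s + 9)
Step 2 - reduce the series chain (F1+F2+F3), F4 = (s^4 + 2*s^3 - 12*s^2 + 15*s - 6)/(2*s^3 + 5*s^2 - 18*s + 9)
The step-2 result is T(s). Setting s = 0: T(0) = -6/9 = -2/3.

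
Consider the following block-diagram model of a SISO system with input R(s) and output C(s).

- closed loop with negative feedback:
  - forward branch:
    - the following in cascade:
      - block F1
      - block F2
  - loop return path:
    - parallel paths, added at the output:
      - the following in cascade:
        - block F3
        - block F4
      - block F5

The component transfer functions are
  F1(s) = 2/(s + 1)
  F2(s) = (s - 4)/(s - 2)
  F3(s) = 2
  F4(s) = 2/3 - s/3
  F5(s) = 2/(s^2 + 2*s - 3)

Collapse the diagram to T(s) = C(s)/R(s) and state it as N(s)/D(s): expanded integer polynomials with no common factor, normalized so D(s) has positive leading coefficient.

Answer: (-6*s^3 + 12*s^2 + 66*s - 72)/(s^4 - 19*s^3 - 7*s^2 + 127*s - 66)

Working:
Step 1: reduce the series chain F1, F2 gives (2*s - 8)/(s^2 - s - 2)
Step 2: series reduction of F3, F4 gives 4/3 - 2*s/3
Step 3: combine (F3*F4), F5 in parallel gives (-2*s^3 + 14*s - 6)/(3*s^2 + 6*s - 9)
Step 4: apply the feedback formula to (F1*F2), ((F3*F4)+F5); the result is T(s) itself (integer coefficients, no common factor, positive leading denominator coefficient)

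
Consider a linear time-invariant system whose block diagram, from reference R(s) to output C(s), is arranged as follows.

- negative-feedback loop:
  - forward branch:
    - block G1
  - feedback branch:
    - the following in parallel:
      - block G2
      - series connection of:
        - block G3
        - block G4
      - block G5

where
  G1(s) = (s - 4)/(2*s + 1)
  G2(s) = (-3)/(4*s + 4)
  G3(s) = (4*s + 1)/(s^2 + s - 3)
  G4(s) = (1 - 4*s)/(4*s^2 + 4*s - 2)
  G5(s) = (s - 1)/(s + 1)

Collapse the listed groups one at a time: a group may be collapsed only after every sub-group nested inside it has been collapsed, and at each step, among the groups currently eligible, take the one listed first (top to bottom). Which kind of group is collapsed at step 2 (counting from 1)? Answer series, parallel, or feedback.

Step 1 - combine G3, G4 in series
Step 2 - reduce the parallel group G2, (G3*G4), G5
Step 3 - close the feedback loop around G1, (G2+(G3*G4)+G5)
Step 2: parallel.

Final answer: parallel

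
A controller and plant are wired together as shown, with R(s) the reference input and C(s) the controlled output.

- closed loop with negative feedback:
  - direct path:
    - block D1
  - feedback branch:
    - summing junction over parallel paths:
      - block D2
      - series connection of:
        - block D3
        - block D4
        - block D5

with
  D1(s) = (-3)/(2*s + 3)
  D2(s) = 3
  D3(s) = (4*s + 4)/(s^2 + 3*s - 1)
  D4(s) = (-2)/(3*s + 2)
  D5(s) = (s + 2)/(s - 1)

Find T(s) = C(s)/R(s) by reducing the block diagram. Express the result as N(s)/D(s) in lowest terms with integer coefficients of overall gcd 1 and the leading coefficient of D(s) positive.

Step 1 - reduce the series chain D3, D4, D5 = (-8*s^2 - 24*s - 16)/(3*s^4 + 8*s^3 - 8*s^2 - 5*s + 2)
Step 2 - sum the parallel branches D2, (D3*D4*D5) = (9*s^4 + 24*s^3 - 32*s^2 - 39*s - 10)/(3*s^4 + 8*s^3 - 8*s^2 - 5*s + 2)
Step 3 - close the feedback loop around D1, (D2+(D3*D4*D5)) - this is the overall T(s), already in the required normalized form

Final answer: (-9*s^4 - 24*s^3 + 24*s^2 + 15*s - 6)/(6*s^5 - 2*s^4 - 64*s^3 + 62*s^2 + 106*s + 36)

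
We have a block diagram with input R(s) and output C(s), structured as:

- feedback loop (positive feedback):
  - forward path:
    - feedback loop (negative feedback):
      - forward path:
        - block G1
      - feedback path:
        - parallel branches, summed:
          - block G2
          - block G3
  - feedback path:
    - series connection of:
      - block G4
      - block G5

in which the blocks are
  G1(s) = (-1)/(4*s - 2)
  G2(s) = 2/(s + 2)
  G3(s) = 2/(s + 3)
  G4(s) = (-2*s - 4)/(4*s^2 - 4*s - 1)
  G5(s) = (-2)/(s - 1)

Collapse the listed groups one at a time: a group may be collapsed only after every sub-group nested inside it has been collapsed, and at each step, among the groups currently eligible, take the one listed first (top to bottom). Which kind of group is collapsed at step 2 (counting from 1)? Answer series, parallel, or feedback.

The answer is feedback.

Reasoning:
(1) combine G2, G3 in parallel
(2) reduce the feedback loop with forward G1 and return (G2+G3)
(3) series reduction of G4, G5
(4) close the feedback loop around [G1/(1+G1*(G2+G3))], (G4*G5)
So the answer for step 2 is feedback.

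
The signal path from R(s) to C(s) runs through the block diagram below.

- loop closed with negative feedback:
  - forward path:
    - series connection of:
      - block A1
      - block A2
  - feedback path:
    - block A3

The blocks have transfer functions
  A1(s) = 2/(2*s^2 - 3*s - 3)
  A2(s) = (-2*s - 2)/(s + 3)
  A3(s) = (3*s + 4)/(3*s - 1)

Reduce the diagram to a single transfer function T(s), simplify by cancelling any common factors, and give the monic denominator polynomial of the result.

[1] combine A1, A2 in series, giving (-4*s - 4)/(2*s^3 + 3*s^2 - 12*s - 9)
[2] close the feedback loop around (A1*A2), A3, giving (-12*s^2 - 8*s + 4)/(6*s^4 + 7*s^3 - 51*s^2 - 43*s - 7)
That last expression is T(s), already simplified. Scaling its denominator by 1/6 (the reciprocal of the leading coefficient) yields the monic denominator.

Answer: s^4 + 7*s^3/6 - 17*s^2/2 - 43*s/6 - 7/6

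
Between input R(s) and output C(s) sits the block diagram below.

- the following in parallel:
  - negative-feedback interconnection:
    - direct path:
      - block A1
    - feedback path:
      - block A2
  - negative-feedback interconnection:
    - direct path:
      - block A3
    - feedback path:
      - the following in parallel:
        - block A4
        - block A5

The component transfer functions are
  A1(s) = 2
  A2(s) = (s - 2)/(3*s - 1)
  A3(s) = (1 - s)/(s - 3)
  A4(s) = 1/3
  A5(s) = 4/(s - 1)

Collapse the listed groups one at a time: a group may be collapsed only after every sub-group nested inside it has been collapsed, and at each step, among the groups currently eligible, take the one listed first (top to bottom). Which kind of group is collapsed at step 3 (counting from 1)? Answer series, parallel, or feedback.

Step 1 - apply the feedback formula to A1, A2
Step 2 - add A4, A5 (parallel)
Step 3 - feedback reduction of A3, (A4+A5)
Step 4 - add [A1/(1+A1*A2)], [A3/(1+A3*(A4+A5))] (parallel)
So the answer for step 3 is feedback.

Final answer: feedback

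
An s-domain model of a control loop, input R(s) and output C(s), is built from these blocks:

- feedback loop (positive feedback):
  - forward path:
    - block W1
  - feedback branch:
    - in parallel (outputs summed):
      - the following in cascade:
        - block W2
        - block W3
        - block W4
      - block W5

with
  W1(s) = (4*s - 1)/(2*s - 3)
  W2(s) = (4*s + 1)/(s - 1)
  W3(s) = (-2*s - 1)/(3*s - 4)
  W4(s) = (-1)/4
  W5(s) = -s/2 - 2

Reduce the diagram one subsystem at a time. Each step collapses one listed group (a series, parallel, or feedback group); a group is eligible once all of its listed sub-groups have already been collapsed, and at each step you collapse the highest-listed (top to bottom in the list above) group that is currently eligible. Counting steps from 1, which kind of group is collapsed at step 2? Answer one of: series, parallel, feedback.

Answer: parallel

Working:
Step 1: series reduction of W2, W3, W4
Step 2: reduce the parallel group (W2*W3*W4), W5
Step 3: apply the feedback formula to W1, ((W2*W3*W4)+W5)
Step 2 collapses a parallel group.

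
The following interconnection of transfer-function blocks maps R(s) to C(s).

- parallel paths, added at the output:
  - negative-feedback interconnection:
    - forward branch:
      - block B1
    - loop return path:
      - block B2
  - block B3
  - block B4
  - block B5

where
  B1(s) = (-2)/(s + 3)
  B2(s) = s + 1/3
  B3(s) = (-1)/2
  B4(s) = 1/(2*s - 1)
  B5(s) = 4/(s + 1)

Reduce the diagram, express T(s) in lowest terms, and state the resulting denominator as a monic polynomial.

Step 1 - feedback reduction of B1, B2 = 6/(3*s - 7)
Step 2 - add [B1/(1+B1*B2)], B3, B4, B5 (parallel) = (-6*s^3 + 89*s^2 - 122*s + 23)/(12*s^3 - 22*s^2 - 20*s + 14)
That last expression is T(s), already simplified. Scaling its denominator by 1/12 (the reciprocal of the leading coefficient) yields the monic denominator.

Answer: s^3 - 11*s^2/6 - 5*s/3 + 7/6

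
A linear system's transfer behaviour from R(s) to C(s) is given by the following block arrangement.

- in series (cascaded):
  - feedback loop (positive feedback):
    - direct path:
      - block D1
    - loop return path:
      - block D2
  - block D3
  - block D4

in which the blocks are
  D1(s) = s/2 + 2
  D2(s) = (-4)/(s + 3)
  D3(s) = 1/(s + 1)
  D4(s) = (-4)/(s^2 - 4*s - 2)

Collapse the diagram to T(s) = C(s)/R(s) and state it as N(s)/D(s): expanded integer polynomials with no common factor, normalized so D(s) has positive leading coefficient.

Step 1: collapse the loop (D1 forward, D2 return), giving (s^2 + 7*s + 12)/(6*s + 22)
Step 2: cascade [D1/(1-D1*D2)], D3, D4 - this is the overall T(s), already in the required normalized form

Hence the answer: (-2*s^2 - 14*s - 24)/(3*s^4 + 2*s^3 - 51*s^2 - 72*s - 22)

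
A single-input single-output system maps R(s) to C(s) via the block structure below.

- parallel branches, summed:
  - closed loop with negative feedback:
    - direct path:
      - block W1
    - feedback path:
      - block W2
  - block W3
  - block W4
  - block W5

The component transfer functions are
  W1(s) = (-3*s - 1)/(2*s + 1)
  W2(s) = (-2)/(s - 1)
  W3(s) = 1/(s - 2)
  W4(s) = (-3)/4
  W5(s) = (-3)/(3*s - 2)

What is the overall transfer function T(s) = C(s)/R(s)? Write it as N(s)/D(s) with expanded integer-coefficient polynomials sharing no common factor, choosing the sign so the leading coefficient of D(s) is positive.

First reduce the diagram to T(s).

[1] apply the feedback formula to W1, W2 -> (-3*s^2 + 2*s + 1)/(2*s^2 + 5*s + 1)
[2] parallel reduction of [W1/(1+W1*W2)], W3, W4, W5, which is the overall transfer function T(s) = C(s)/R(s) in lowest terms

Answer: (-54*s^4 + 123*s^3 + 19*s^2 + 44*s + 20)/(24*s^4 - 4*s^3 - 116*s^2 + 48*s + 16)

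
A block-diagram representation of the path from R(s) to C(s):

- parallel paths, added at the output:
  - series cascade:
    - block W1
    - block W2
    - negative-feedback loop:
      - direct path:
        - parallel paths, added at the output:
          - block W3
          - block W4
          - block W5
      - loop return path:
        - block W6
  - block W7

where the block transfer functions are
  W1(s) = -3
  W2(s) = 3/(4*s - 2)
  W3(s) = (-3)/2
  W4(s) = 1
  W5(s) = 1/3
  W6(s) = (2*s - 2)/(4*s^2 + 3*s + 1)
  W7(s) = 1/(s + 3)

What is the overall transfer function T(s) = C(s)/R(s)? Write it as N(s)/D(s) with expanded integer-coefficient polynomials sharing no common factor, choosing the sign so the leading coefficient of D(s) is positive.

First reduce the diagram to T(s).

1. sum the parallel branches W3, W4, W5 -> (-1)/6
2. collapse the loop ((W3+W4+W5) forward, W6 return) -> (-4*s^2 - 3*s - 1)/(24*s^2 + 16*s + 8)
3. cascade W1, W2, [(W3+W4+W5)/(1+(W3+W4+W5)*W6)] -> (36*s^2 + 27*s + 9)/(96*s^3 + 16*s^2 - 16)
4. parallel reduction of (W1*W2*[(W3+W4+W5)/(1+(W3+W4+W5)*W6)]), W7 - this is the overall T(s), already in the required normalized form

Answer: (132*s^3 + 151*s^2 + 90*s + 11)/(96*s^4 + 304*s^3 + 48*s^2 - 16*s - 48)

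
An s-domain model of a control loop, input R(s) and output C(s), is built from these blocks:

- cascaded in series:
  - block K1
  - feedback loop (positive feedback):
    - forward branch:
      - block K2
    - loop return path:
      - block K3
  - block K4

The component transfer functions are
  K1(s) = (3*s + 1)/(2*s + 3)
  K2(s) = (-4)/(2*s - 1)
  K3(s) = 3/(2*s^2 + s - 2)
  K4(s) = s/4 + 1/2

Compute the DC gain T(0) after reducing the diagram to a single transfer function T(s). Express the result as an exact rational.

The answer is 2/21.

Reasoning:
1. collapse the loop (K2 forward, K3 return) gives (-8*s^2 - 4*s + 8)/(4*s^3 - 5*s + 14)
2. cascade K1, [K2/(1-K2*K3)], K4 gives (-6*s^4 - 17*s^3 - 5*s^2 + 12*s + 4)/(8*s^4 + 12*s^3 - 10*s^2 + 13*s + 42)
That last expression is T(s); at s = 0 only the constant terms survive, so T(0) = 4/42 = 2/21.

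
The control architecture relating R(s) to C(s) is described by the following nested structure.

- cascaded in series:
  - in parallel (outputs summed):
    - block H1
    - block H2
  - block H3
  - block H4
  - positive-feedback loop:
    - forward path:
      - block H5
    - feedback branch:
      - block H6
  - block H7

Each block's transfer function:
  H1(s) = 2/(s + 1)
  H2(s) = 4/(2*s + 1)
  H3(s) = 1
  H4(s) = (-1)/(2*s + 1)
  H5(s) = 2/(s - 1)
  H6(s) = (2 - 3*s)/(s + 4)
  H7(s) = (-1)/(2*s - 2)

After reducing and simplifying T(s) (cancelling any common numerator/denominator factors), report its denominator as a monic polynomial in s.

(1) parallel reduction of H1, H2 = (8*s + 6)/(2*s^2 + 3*s + 1)
(2) feedback reduction of H5, H6 = (2*s + 8)/(s^2 + 9*s - 8)
(3) combine (H1+H2), H3, H4, [H5/(1-H5*H6)], H7 in series = (8*s^2 + 38*s + 24)/(4*s^6 + 40*s^5 + s^4 - 63*s^3 - 13*s^2 + 23*s + 8)
The result of step 3 is T(s) in lowest terms. Its denominator has leading coefficient 4; dividing the denominator through by 4 makes it monic.

Answer: s^6 + 10*s^5 + s^4/4 - 63*s^3/4 - 13*s^2/4 + 23*s/4 + 2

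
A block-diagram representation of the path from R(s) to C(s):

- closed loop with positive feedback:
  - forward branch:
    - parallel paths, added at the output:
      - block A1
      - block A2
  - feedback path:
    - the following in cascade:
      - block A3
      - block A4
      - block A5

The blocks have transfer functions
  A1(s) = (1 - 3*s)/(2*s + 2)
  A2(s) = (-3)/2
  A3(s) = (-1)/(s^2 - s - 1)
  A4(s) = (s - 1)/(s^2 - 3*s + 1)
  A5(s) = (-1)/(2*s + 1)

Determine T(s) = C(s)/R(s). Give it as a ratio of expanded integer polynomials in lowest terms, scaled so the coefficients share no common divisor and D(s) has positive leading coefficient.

Step 1. add A1, A2 (parallel); result (-3*s - 1)/(s + 1)
Step 2. cascade A3, A4, A5; result (s - 1)/(2*s^5 - 7*s^4 + 2*s^3 + 7*s^2 - 1)
Step 3. feedback reduction of (A1+A2), (A3*A4*A5): this yields T(s), and no further normalization is needed

Final answer: (-6*s^6 + 19*s^5 + s^4 - 23*s^3 - 7*s^2 + 3*s + 1)/(2*s^6 - 5*s^5 - 5*s^4 + 9*s^3 + 10*s^2 - 3*s - 2)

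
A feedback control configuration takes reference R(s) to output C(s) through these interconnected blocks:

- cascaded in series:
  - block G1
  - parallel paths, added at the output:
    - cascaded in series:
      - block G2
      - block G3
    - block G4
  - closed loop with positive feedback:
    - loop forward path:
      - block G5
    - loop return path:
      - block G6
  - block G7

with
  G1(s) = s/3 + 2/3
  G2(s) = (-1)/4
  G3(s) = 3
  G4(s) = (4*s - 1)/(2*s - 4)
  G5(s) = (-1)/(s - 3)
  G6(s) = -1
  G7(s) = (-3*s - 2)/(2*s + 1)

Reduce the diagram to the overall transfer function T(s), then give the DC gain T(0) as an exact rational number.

Answer: 1/6

Working:
Step 1: cascade G2, G3, giving (-3)/4
Step 2: parallel reduction of (G2*G3), G4, giving (5*s + 4)/(4*s - 8)
Step 3: feedback reduction of G5, G6, giving (-1)/(s - 4)
Step 4: combine G1, ((G2*G3)+G4), [G5/(1-G5*G6)], G7 in series, giving (15*s^3 + 52*s^2 + 52*s + 16)/(24*s^3 - 132*s^2 + 120*s + 96)
That last expression is T(s); at s = 0 only the constant terms survive, so T(0) = 16/96 = 1/6.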